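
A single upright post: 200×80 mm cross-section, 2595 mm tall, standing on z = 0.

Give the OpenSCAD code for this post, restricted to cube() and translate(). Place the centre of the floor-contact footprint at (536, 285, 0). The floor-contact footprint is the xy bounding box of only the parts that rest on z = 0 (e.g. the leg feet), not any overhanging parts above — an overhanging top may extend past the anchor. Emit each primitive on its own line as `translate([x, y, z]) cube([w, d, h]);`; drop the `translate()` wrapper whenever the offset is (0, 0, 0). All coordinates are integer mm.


translate([436, 245, 0]) cube([200, 80, 2595]);


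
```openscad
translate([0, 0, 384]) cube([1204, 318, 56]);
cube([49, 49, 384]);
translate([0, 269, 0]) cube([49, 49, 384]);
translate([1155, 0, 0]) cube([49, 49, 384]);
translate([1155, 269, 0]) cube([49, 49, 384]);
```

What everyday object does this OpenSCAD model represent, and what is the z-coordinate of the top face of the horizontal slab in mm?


A bench. The seat-top height is 440 mm.

A long slab on four corner posts — a bench. The slab sits at z = 384 with thickness 56, so the top is 384 + 56 = 440 mm.


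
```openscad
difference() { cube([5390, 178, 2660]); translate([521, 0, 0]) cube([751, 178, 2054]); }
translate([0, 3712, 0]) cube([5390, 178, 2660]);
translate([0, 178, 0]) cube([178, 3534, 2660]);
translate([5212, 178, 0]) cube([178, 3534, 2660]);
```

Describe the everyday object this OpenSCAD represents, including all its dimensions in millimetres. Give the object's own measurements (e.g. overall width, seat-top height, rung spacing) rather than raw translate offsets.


A single room: four walls, each 2660 mm tall and 178 mm thick, enclosing an outside footprint 5390×3890 mm (x × y), no floor or roof. The front and back walls (−y and +y sides) run the full x-width; the side walls fit between their inner faces. A door opening 751 mm wide and 2054 mm tall is cut through the front wall from the floor up, its −x edge 521 mm from the wall's −x end.


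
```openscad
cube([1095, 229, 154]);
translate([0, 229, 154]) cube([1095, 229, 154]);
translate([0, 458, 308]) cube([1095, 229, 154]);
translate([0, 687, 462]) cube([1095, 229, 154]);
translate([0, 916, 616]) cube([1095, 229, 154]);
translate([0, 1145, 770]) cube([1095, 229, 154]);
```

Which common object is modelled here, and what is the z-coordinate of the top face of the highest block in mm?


A staircase. The total rise is 924 mm.

6 identical blocks, each offset up and back from the previous — a staircase. Each step is 154 mm tall and there are 6 of them, so the total rise is 6 × 154 = 924 mm.


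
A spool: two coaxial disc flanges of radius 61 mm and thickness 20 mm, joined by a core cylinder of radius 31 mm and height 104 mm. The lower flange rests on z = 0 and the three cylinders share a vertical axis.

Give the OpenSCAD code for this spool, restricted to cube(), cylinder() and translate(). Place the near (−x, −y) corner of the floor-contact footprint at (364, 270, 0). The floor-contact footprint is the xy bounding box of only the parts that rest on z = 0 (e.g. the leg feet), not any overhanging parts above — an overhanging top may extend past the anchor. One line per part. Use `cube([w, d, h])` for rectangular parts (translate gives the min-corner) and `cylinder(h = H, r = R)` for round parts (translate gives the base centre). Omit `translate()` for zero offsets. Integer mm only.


translate([425, 331, 0]) cylinder(h = 20, r = 61);
translate([425, 331, 20]) cylinder(h = 104, r = 31);
translate([425, 331, 124]) cylinder(h = 20, r = 61);


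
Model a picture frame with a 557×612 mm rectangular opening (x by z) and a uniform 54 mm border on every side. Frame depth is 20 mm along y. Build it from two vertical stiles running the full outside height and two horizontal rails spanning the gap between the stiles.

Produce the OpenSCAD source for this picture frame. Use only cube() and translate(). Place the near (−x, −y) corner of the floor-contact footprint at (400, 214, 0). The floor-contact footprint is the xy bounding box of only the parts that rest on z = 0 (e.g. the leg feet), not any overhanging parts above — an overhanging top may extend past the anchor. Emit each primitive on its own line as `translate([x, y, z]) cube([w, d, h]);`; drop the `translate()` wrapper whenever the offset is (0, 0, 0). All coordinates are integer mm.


translate([400, 214, 0]) cube([54, 20, 720]);
translate([1011, 214, 0]) cube([54, 20, 720]);
translate([454, 214, 0]) cube([557, 20, 54]);
translate([454, 214, 666]) cube([557, 20, 54]);


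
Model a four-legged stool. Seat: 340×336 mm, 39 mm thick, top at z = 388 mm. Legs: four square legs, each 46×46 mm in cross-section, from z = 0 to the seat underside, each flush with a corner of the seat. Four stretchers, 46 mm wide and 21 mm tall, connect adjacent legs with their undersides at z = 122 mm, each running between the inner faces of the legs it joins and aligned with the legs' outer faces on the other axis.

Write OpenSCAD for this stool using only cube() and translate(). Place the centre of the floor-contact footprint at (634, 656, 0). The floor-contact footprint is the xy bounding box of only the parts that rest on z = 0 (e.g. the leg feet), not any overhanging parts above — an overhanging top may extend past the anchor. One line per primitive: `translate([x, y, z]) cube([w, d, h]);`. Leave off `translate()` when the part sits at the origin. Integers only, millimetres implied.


translate([464, 488, 349]) cube([340, 336, 39]);
translate([464, 488, 0]) cube([46, 46, 349]);
translate([758, 488, 0]) cube([46, 46, 349]);
translate([464, 778, 0]) cube([46, 46, 349]);
translate([758, 778, 0]) cube([46, 46, 349]);
translate([510, 488, 122]) cube([248, 46, 21]);
translate([510, 778, 122]) cube([248, 46, 21]);
translate([464, 534, 122]) cube([46, 244, 21]);
translate([758, 534, 122]) cube([46, 244, 21]);


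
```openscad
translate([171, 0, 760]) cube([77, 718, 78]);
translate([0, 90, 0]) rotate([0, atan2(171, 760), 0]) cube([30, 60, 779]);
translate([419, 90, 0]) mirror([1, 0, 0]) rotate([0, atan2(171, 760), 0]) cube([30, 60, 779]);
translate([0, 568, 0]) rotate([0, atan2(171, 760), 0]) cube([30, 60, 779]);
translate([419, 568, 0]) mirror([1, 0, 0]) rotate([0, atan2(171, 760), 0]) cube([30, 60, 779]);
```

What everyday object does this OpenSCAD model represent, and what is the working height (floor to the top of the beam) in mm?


A sawhorse. The overall height is 838 mm.

A beam across two mirrored pairs of raked legs — a sawhorse. The beam's underside is at z = 760 (matching the legs' vertical rise in atan2(171, 760)) and the beam is 78 mm tall, so its top is at 760 + 78 = 838 mm. The raked legs top out at the beam's underside, so that is the highest point.


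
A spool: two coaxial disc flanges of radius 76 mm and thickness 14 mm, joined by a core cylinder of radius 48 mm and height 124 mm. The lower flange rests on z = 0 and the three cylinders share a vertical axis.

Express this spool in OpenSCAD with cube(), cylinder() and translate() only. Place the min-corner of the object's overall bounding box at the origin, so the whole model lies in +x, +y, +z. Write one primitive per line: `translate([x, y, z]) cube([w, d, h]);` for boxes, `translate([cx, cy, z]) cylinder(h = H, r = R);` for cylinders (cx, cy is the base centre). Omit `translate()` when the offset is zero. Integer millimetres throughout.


translate([76, 76, 0]) cylinder(h = 14, r = 76);
translate([76, 76, 14]) cylinder(h = 124, r = 48);
translate([76, 76, 138]) cylinder(h = 14, r = 76);


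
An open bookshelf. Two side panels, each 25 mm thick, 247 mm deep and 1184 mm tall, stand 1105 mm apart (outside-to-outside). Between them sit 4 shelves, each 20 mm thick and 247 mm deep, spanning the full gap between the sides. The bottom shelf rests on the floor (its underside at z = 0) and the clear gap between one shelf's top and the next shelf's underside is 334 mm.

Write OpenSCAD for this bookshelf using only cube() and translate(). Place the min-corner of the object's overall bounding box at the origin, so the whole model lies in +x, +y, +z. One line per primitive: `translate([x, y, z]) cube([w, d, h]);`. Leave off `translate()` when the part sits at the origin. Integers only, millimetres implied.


cube([25, 247, 1184]);
translate([1080, 0, 0]) cube([25, 247, 1184]);
translate([25, 0, 0]) cube([1055, 247, 20]);
translate([25, 0, 354]) cube([1055, 247, 20]);
translate([25, 0, 708]) cube([1055, 247, 20]);
translate([25, 0, 1062]) cube([1055, 247, 20]);


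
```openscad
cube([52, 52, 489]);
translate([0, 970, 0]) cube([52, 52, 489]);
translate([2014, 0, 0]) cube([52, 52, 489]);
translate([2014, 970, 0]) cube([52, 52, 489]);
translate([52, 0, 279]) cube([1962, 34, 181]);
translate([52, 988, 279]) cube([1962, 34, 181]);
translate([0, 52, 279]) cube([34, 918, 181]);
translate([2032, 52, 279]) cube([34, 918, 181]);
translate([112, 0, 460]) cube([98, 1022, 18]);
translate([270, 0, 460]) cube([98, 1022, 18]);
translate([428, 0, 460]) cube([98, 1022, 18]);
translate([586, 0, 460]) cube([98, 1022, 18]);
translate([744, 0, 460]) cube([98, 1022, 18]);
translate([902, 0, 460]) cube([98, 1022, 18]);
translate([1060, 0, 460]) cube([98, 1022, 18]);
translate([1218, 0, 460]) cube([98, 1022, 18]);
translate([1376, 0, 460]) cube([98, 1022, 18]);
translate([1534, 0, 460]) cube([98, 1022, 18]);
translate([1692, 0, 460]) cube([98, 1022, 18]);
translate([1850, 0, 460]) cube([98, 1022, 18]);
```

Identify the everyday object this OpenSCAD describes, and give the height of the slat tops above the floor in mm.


A bed frame. The slat-top height is 478 mm.

Four posts, four rails, and a row of slats — a bed frame. Slats sit on the rails at z = 279 + 181 = 460; with slat thickness 18, the top is 478 mm.


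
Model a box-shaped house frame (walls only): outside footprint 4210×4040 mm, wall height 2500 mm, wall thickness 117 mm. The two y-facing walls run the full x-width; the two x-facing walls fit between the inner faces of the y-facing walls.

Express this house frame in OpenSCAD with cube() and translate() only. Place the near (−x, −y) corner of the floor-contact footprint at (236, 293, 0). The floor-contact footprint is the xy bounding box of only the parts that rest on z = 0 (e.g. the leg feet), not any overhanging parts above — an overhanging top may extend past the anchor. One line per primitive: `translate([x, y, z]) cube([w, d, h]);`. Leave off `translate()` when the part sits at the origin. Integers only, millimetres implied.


translate([236, 293, 0]) cube([4210, 117, 2500]);
translate([236, 4216, 0]) cube([4210, 117, 2500]);
translate([236, 410, 0]) cube([117, 3806, 2500]);
translate([4329, 410, 0]) cube([117, 3806, 2500]);


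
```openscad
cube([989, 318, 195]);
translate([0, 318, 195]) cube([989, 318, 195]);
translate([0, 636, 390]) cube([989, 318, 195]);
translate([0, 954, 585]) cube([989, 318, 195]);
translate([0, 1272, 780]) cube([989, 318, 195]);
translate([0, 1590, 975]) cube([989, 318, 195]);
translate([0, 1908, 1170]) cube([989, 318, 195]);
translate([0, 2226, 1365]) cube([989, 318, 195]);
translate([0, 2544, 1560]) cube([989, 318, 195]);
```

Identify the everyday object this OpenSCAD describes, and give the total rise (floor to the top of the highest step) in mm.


A staircase. The total rise is 1755 mm.

9 identical blocks, each offset up and back from the previous — a staircase. Each step is 195 mm tall and there are 9 of them, so the total rise is 9 × 195 = 1755 mm.


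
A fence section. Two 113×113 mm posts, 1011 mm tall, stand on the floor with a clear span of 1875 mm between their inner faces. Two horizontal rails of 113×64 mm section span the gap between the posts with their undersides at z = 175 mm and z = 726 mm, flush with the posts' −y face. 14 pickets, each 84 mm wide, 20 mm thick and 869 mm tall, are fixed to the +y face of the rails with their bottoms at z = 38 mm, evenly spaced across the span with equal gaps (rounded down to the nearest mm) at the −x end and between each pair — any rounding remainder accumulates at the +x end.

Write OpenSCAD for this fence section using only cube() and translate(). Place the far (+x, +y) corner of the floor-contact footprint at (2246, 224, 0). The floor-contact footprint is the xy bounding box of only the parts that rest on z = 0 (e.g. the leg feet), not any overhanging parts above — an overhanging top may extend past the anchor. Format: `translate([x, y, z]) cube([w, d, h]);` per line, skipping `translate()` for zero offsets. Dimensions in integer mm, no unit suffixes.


translate([145, 111, 0]) cube([113, 113, 1011]);
translate([2133, 111, 0]) cube([113, 113, 1011]);
translate([258, 111, 175]) cube([1875, 113, 64]);
translate([258, 111, 726]) cube([1875, 113, 64]);
translate([304, 224, 38]) cube([84, 20, 869]);
translate([434, 224, 38]) cube([84, 20, 869]);
translate([564, 224, 38]) cube([84, 20, 869]);
translate([694, 224, 38]) cube([84, 20, 869]);
translate([824, 224, 38]) cube([84, 20, 869]);
translate([954, 224, 38]) cube([84, 20, 869]);
translate([1084, 224, 38]) cube([84, 20, 869]);
translate([1214, 224, 38]) cube([84, 20, 869]);
translate([1344, 224, 38]) cube([84, 20, 869]);
translate([1474, 224, 38]) cube([84, 20, 869]);
translate([1604, 224, 38]) cube([84, 20, 869]);
translate([1734, 224, 38]) cube([84, 20, 869]);
translate([1864, 224, 38]) cube([84, 20, 869]);
translate([1994, 224, 38]) cube([84, 20, 869]);


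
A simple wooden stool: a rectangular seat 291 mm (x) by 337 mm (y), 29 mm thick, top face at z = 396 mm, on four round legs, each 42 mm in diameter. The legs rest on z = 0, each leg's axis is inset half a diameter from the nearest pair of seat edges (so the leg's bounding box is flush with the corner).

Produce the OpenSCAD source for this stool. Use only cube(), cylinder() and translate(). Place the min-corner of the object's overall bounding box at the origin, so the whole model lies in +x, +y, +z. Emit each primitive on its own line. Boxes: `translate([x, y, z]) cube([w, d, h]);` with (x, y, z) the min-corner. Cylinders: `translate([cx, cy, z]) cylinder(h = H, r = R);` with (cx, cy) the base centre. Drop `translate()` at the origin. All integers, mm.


translate([0, 0, 367]) cube([291, 337, 29]);
translate([21, 21, 0]) cylinder(h = 367, r = 21);
translate([270, 21, 0]) cylinder(h = 367, r = 21);
translate([21, 316, 0]) cylinder(h = 367, r = 21);
translate([270, 316, 0]) cylinder(h = 367, r = 21);


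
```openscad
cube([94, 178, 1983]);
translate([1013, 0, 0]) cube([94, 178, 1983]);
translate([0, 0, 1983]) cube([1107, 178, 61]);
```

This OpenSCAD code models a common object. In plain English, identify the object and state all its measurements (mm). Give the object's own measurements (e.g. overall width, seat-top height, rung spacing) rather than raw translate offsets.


A door frame. The clear opening is 919 mm wide and 1983 mm high. Two 94 mm wide jambs, 178 mm deep, stand either side of the opening from the floor to the top of the opening. A 61 mm thick head sits across the top of both jambs, spanning the full outside width of the frame.


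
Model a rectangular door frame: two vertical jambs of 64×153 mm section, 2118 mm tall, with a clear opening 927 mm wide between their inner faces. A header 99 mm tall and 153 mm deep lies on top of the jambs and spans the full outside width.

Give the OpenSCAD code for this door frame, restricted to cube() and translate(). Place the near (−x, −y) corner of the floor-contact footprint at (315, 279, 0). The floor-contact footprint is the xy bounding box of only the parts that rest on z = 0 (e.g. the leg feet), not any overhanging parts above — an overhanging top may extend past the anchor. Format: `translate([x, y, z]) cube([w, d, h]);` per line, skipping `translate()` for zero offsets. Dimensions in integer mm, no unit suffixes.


translate([315, 279, 0]) cube([64, 153, 2118]);
translate([1306, 279, 0]) cube([64, 153, 2118]);
translate([315, 279, 2118]) cube([1055, 153, 99]);


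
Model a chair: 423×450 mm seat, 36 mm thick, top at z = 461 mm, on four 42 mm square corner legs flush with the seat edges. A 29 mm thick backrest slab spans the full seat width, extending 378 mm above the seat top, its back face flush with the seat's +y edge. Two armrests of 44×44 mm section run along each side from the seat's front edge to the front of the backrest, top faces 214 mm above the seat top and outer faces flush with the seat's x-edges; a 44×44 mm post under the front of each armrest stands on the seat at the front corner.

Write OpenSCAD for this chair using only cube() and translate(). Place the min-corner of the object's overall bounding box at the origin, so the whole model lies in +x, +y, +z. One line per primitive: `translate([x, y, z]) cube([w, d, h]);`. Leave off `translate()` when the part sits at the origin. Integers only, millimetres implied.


// leg_h = 461 - 36 = 425
// arm post h = 214 - 44 = 170
translate([0, 0, 425]) cube([423, 450, 36]);
cube([42, 42, 425]);
translate([381, 0, 0]) cube([42, 42, 425]);
translate([0, 408, 0]) cube([42, 42, 425]);
translate([381, 408, 0]) cube([42, 42, 425]);
translate([0, 421, 461]) cube([423, 29, 378]);
translate([0, 0, 631]) cube([44, 421, 44]);
translate([379, 0, 631]) cube([44, 421, 44]);
translate([0, 0, 461]) cube([44, 44, 170]);
translate([379, 0, 461]) cube([44, 44, 170]);


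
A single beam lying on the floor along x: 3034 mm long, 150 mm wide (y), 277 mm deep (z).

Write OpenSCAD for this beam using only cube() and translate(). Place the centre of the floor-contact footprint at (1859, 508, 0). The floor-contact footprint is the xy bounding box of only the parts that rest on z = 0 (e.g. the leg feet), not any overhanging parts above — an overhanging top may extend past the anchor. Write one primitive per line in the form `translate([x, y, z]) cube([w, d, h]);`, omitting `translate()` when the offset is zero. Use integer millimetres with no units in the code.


translate([342, 433, 0]) cube([3034, 150, 277]);


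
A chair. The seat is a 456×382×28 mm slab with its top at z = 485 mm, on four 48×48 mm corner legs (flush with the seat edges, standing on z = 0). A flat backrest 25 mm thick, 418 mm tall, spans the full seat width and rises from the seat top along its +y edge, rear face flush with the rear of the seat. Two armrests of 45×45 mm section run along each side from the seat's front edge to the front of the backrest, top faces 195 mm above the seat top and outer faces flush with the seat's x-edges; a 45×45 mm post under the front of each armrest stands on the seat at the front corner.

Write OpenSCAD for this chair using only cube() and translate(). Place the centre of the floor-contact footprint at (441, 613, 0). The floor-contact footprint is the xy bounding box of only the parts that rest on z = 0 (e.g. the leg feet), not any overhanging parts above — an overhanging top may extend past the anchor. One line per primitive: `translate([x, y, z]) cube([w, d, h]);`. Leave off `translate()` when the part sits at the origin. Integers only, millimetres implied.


translate([213, 422, 457]) cube([456, 382, 28]);
translate([213, 422, 0]) cube([48, 48, 457]);
translate([621, 422, 0]) cube([48, 48, 457]);
translate([213, 756, 0]) cube([48, 48, 457]);
translate([621, 756, 0]) cube([48, 48, 457]);
translate([213, 779, 485]) cube([456, 25, 418]);
translate([213, 422, 635]) cube([45, 357, 45]);
translate([624, 422, 635]) cube([45, 357, 45]);
translate([213, 422, 485]) cube([45, 45, 150]);
translate([624, 422, 485]) cube([45, 45, 150]);


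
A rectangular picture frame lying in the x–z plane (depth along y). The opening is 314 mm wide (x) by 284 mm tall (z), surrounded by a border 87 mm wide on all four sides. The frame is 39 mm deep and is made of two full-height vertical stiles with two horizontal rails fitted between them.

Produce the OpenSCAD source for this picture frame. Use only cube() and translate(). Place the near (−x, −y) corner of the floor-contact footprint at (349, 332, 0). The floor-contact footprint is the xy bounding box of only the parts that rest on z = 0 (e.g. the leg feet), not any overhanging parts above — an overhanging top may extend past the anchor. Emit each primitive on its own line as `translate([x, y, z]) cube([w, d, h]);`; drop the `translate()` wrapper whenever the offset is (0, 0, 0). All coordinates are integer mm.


translate([349, 332, 0]) cube([87, 39, 458]);
translate([750, 332, 0]) cube([87, 39, 458]);
translate([436, 332, 0]) cube([314, 39, 87]);
translate([436, 332, 371]) cube([314, 39, 87]);


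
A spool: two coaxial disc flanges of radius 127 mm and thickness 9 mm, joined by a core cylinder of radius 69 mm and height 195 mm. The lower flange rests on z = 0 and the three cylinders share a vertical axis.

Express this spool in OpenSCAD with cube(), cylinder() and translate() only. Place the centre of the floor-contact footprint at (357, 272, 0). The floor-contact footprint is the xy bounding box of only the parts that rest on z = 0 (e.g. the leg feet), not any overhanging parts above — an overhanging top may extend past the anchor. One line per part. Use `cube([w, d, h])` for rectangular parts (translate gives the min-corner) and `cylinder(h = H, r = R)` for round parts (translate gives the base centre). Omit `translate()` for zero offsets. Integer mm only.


translate([357, 272, 0]) cylinder(h = 9, r = 127);
translate([357, 272, 9]) cylinder(h = 195, r = 69);
translate([357, 272, 204]) cylinder(h = 9, r = 127);


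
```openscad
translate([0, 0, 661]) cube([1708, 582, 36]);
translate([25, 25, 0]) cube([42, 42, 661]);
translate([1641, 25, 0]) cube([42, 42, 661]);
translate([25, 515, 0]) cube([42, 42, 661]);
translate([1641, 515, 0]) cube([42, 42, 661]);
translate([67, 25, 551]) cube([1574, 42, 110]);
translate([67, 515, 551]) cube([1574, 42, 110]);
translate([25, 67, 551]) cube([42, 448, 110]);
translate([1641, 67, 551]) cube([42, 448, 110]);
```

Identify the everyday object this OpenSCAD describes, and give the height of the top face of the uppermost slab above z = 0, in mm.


A table. The table height is 697 mm.

A 1708×582×36 slab sits at z = 661 on four 42 mm square posts — a table. The top surface is at 661 + 36 = 697 mm.


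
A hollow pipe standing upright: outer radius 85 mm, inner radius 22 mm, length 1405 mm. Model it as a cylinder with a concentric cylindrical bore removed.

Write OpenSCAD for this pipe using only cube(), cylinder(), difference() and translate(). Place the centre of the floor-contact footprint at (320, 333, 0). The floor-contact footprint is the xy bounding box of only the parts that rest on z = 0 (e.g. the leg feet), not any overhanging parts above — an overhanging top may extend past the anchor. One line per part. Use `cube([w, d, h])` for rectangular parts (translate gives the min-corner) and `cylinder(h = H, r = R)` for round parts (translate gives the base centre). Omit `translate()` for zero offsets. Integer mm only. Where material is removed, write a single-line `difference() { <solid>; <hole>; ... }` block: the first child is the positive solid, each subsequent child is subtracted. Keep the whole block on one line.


difference() { translate([320, 333, 0]) cylinder(h = 1405, r = 85); translate([320, 333, 0]) cylinder(h = 1405, r = 22); }


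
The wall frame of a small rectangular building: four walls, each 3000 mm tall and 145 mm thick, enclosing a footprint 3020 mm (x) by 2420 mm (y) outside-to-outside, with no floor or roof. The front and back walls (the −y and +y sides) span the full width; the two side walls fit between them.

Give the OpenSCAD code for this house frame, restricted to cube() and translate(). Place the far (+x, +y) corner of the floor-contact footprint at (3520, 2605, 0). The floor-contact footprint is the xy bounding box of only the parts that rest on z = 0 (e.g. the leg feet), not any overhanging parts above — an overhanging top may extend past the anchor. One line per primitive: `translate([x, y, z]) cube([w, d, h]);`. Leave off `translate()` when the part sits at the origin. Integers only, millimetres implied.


translate([500, 185, 0]) cube([3020, 145, 3000]);
translate([500, 2460, 0]) cube([3020, 145, 3000]);
translate([500, 330, 0]) cube([145, 2130, 3000]);
translate([3375, 330, 0]) cube([145, 2130, 3000]);


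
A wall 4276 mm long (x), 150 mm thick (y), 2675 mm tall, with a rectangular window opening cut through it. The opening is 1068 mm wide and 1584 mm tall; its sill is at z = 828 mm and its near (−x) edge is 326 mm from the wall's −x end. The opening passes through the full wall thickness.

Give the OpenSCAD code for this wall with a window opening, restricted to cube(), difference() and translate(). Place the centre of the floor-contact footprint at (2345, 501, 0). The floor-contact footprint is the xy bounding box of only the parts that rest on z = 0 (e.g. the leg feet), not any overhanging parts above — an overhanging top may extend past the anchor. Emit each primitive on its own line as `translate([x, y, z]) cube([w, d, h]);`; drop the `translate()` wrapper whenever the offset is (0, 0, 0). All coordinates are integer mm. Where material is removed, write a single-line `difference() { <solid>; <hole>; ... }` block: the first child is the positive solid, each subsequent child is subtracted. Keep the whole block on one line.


difference() { translate([207, 426, 0]) cube([4276, 150, 2675]); translate([533, 426, 828]) cube([1068, 150, 1584]); }


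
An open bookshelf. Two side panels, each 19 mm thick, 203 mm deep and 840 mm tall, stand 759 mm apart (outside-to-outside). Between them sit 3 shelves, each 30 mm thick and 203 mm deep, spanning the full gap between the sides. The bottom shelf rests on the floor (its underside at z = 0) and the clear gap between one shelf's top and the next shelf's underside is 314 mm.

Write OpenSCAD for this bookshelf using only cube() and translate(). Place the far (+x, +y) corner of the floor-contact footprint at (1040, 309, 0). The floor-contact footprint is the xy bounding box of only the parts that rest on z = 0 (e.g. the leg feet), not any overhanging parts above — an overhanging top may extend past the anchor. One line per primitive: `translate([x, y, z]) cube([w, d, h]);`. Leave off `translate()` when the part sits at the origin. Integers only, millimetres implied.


translate([281, 106, 0]) cube([19, 203, 840]);
translate([1021, 106, 0]) cube([19, 203, 840]);
translate([300, 106, 0]) cube([721, 203, 30]);
translate([300, 106, 344]) cube([721, 203, 30]);
translate([300, 106, 688]) cube([721, 203, 30]);


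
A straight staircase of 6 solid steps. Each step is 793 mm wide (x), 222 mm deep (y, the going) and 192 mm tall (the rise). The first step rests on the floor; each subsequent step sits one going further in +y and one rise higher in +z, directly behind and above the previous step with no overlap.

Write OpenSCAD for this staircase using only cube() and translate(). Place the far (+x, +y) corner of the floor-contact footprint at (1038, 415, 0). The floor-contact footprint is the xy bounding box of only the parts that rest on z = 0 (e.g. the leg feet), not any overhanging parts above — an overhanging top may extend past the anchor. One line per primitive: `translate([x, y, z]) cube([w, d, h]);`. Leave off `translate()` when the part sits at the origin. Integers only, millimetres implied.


translate([245, 193, 0]) cube([793, 222, 192]);
translate([245, 415, 192]) cube([793, 222, 192]);
translate([245, 637, 384]) cube([793, 222, 192]);
translate([245, 859, 576]) cube([793, 222, 192]);
translate([245, 1081, 768]) cube([793, 222, 192]);
translate([245, 1303, 960]) cube([793, 222, 192]);


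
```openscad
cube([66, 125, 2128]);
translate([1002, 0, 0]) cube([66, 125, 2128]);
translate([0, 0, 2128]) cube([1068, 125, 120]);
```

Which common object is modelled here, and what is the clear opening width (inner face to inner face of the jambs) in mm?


A door frame. The clear opening width is 936 mm.

Two 2128 mm tall posts with a header on top — a door frame. The left jamb is 66 mm wide at x = 0; the right jamb starts at x = 1002. The clear opening is 1002 − 66 = 936 mm.


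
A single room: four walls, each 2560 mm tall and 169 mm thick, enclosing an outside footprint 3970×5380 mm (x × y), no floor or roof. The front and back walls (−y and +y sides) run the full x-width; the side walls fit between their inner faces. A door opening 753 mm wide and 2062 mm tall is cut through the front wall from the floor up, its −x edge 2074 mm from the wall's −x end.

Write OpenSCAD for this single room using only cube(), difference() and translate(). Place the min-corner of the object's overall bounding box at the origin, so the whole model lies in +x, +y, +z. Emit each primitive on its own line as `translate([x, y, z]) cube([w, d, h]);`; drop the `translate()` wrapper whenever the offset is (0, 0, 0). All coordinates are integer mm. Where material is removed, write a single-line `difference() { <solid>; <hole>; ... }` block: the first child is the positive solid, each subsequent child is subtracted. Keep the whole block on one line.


difference() { cube([3970, 169, 2560]); translate([2074, 0, 0]) cube([753, 169, 2062]); }
translate([0, 5211, 0]) cube([3970, 169, 2560]);
translate([0, 169, 0]) cube([169, 5042, 2560]);
translate([3801, 169, 0]) cube([169, 5042, 2560]);


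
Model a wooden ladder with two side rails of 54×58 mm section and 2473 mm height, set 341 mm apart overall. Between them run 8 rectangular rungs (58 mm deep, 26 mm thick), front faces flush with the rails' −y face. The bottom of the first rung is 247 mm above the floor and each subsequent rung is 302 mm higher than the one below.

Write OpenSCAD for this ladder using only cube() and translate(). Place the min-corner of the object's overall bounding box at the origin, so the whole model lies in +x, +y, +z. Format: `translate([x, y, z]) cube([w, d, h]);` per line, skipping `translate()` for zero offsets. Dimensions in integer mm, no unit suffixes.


// rung span = 341 - 2*54 = 233
// rung[k] z = 247 + k*302
cube([54, 58, 2473]);
translate([287, 0, 0]) cube([54, 58, 2473]);
translate([54, 0, 247]) cube([233, 58, 26]);
translate([54, 0, 549]) cube([233, 58, 26]);
translate([54, 0, 851]) cube([233, 58, 26]);
translate([54, 0, 1153]) cube([233, 58, 26]);
translate([54, 0, 1455]) cube([233, 58, 26]);
translate([54, 0, 1757]) cube([233, 58, 26]);
translate([54, 0, 2059]) cube([233, 58, 26]);
translate([54, 0, 2361]) cube([233, 58, 26]);


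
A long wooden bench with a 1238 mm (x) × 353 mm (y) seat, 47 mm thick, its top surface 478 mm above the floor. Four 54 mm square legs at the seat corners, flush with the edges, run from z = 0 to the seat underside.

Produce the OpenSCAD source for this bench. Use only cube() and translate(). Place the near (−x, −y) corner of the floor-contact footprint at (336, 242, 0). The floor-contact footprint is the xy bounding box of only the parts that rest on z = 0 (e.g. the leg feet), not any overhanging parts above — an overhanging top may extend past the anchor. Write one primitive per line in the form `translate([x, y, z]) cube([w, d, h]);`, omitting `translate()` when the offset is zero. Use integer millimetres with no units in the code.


translate([336, 242, 431]) cube([1238, 353, 47]);
translate([336, 242, 0]) cube([54, 54, 431]);
translate([336, 541, 0]) cube([54, 54, 431]);
translate([1520, 242, 0]) cube([54, 54, 431]);
translate([1520, 541, 0]) cube([54, 54, 431]);


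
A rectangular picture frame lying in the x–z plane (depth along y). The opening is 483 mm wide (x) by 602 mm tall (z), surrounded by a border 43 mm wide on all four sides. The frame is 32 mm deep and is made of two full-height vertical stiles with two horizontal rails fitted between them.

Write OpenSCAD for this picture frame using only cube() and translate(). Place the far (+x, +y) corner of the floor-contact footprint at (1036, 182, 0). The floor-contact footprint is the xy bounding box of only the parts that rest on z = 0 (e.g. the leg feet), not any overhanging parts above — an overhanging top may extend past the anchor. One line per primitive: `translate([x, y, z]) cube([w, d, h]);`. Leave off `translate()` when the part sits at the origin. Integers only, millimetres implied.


translate([467, 150, 0]) cube([43, 32, 688]);
translate([993, 150, 0]) cube([43, 32, 688]);
translate([510, 150, 0]) cube([483, 32, 43]);
translate([510, 150, 645]) cube([483, 32, 43]);


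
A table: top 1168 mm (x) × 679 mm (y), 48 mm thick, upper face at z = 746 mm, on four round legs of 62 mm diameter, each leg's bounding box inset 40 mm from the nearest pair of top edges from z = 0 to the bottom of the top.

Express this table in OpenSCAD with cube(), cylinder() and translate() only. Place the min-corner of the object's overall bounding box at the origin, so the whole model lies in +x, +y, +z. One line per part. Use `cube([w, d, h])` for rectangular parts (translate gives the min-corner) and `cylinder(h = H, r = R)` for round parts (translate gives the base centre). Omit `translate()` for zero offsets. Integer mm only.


// leg_h = 746 - 48 = 698
translate([0, 0, 698]) cube([1168, 679, 48]);
translate([71, 71, 0]) cylinder(h = 698, r = 31);
translate([1097, 71, 0]) cylinder(h = 698, r = 31);
translate([71, 608, 0]) cylinder(h = 698, r = 31);
translate([1097, 608, 0]) cylinder(h = 698, r = 31);


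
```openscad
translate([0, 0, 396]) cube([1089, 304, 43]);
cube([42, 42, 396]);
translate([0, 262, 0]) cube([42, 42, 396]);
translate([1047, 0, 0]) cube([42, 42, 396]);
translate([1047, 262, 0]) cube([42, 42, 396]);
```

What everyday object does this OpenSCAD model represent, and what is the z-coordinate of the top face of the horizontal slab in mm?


A bench. The seat-top height is 439 mm.

A long slab on four corner posts — a bench. The slab sits at z = 396 with thickness 43, so the top is 396 + 43 = 439 mm.


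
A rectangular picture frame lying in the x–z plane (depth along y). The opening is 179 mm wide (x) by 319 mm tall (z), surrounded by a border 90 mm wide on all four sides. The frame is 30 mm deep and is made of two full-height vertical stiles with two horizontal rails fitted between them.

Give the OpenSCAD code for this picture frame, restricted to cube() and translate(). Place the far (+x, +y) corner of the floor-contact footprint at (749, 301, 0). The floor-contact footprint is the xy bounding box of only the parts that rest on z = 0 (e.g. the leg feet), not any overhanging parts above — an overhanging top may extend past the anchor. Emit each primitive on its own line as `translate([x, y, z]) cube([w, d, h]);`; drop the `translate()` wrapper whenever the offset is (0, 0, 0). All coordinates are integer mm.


translate([390, 271, 0]) cube([90, 30, 499]);
translate([659, 271, 0]) cube([90, 30, 499]);
translate([480, 271, 0]) cube([179, 30, 90]);
translate([480, 271, 409]) cube([179, 30, 90]);


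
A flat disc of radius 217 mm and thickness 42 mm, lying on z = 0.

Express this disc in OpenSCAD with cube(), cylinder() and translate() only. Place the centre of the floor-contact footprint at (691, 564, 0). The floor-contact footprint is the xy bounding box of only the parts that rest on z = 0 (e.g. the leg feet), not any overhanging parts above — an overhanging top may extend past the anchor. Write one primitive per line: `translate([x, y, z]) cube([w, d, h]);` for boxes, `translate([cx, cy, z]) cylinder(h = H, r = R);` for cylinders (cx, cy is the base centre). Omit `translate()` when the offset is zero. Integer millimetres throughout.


translate([691, 564, 0]) cylinder(h = 42, r = 217);


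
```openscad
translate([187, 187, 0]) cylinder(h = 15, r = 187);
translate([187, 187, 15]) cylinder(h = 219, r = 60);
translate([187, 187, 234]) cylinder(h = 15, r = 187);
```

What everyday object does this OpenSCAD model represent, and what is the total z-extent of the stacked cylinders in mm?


A spool. The overall height is 249 mm.

Three coaxial cylinders, large–small–large — a spool. Two 15 mm flanges and a 219 mm core give 15 + 219 + 15 = 249 mm.


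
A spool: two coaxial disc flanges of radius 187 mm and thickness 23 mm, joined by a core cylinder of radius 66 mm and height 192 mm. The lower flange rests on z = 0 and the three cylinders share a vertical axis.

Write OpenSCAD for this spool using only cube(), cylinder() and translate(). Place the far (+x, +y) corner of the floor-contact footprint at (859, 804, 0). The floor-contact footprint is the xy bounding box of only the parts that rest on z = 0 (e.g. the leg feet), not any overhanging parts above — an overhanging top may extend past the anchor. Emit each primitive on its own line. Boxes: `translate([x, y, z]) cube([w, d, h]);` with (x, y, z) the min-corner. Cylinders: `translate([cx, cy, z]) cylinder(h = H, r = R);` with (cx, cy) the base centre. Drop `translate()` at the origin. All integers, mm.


translate([672, 617, 0]) cylinder(h = 23, r = 187);
translate([672, 617, 23]) cylinder(h = 192, r = 66);
translate([672, 617, 215]) cylinder(h = 23, r = 187);


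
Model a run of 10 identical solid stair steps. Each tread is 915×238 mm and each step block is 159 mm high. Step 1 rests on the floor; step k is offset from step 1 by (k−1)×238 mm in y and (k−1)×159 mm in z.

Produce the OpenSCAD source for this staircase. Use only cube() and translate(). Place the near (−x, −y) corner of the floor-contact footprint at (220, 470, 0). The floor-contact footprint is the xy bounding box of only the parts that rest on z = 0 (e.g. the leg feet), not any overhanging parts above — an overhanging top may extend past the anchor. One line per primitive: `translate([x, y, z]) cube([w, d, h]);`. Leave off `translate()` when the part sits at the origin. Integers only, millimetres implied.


translate([220, 470, 0]) cube([915, 238, 159]);
translate([220, 708, 159]) cube([915, 238, 159]);
translate([220, 946, 318]) cube([915, 238, 159]);
translate([220, 1184, 477]) cube([915, 238, 159]);
translate([220, 1422, 636]) cube([915, 238, 159]);
translate([220, 1660, 795]) cube([915, 238, 159]);
translate([220, 1898, 954]) cube([915, 238, 159]);
translate([220, 2136, 1113]) cube([915, 238, 159]);
translate([220, 2374, 1272]) cube([915, 238, 159]);
translate([220, 2612, 1431]) cube([915, 238, 159]);


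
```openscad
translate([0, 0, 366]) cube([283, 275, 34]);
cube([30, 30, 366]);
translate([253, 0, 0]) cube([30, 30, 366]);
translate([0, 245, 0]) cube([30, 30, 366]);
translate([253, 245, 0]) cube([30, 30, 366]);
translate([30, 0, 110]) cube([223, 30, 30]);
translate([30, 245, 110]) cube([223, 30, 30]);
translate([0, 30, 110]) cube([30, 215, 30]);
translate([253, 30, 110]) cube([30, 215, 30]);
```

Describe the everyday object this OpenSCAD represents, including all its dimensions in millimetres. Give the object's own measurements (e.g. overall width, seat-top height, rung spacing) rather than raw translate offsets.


A simple wooden stool: a rectangular seat 283 mm (x) by 275 mm (y), 34 mm thick, top face at z = 400 mm, on four square legs, each 30×30 mm in cross-section. The legs rest on z = 0, each flush with a corner of the seat. Four stretchers, 30 mm wide and 30 mm tall, connect adjacent legs with their undersides at z = 110 mm, each running between the inner faces of the legs it joins and aligned with the legs' outer faces on the other axis.


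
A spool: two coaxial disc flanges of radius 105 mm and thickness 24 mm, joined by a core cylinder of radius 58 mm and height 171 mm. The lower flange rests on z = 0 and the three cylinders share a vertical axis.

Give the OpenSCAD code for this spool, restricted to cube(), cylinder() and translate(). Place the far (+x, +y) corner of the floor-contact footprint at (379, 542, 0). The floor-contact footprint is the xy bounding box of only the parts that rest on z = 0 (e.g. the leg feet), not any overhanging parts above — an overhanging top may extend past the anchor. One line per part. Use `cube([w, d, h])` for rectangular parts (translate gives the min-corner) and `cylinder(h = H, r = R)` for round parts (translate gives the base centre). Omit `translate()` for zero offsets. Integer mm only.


translate([274, 437, 0]) cylinder(h = 24, r = 105);
translate([274, 437, 24]) cylinder(h = 171, r = 58);
translate([274, 437, 195]) cylinder(h = 24, r = 105);
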